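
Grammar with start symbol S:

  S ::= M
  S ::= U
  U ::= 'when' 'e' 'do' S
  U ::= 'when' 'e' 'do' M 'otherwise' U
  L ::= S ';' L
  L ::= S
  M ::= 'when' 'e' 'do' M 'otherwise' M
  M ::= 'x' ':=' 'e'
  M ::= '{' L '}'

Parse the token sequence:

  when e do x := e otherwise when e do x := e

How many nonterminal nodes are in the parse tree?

[S [U when e do [M x := e] otherwise [U when e do [S [M x := e]]]]]

6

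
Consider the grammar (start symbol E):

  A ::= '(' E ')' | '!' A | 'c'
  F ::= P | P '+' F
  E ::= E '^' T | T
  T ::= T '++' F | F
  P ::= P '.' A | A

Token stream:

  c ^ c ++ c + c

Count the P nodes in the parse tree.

4

[E [E [T [F [P [A c]]]]] ^ [T [T [F [P [A c]]]] ++ [F [P [A c]] + [F [P [A c]]]]]]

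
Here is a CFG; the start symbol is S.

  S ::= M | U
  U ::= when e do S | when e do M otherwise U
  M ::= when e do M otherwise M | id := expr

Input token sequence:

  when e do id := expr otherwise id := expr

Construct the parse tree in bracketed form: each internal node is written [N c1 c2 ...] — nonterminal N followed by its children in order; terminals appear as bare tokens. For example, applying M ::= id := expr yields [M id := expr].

[S [M when e do [M id := expr] otherwise [M id := expr]]]

S
M
when e do M otherwise M
when e do id := expr otherwise M
when e do id := expr otherwise id := expr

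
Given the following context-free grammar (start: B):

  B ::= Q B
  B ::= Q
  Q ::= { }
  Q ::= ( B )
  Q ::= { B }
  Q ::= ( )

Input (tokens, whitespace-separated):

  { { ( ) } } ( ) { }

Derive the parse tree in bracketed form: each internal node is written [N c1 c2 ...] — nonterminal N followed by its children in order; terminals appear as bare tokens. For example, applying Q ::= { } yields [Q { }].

[B [Q { [B [Q { [B [Q ( )]] }]] }] [B [Q ( )] [B [Q { }]]]]

B
Q B
{ B } B
{ Q } B
{ { B } } B
{ { Q } } B
{ { ( ) } } B
{ { ( ) } } Q B
{ { ( ) } } ( ) B
{ { ( ) } } ( ) Q
{ { ( ) } } ( ) { }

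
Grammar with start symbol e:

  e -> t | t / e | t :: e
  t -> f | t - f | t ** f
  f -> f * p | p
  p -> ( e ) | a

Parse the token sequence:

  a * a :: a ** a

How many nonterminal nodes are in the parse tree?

[e [t [f [f [p a]] * [p a]]] :: [e [t [t [f [p a]]] ** [f [p a]]]]]

13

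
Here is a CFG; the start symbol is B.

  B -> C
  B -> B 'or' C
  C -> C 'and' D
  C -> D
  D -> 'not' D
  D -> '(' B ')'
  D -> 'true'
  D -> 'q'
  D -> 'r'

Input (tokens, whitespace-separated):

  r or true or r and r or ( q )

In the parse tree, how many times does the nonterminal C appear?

[B [B [B [B [C [D r]]] or [C [D true]]] or [C [C [D r]] and [D r]]] or [C [D ( [B [C [D q]]] )]]]

6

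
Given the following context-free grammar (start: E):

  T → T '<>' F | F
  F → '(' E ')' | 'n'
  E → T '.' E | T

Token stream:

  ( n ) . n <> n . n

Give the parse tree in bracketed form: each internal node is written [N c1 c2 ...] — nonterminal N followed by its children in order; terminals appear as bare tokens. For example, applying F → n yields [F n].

[E [T [F ( [E [T [F n]]] )]] . [E [T [T [F n]] <> [F n]] . [E [T [F n]]]]]

E
T . E
F . E
( E ) . E
( T ) . E
( F ) . E
( n ) . E
( n ) . T . E
( n ) . T <> F . E
( n ) . F <> F . E
( n ) . n <> F . E
( n ) . n <> n . E
( n ) . n <> n . T
( n ) . n <> n . F
( n ) . n <> n . n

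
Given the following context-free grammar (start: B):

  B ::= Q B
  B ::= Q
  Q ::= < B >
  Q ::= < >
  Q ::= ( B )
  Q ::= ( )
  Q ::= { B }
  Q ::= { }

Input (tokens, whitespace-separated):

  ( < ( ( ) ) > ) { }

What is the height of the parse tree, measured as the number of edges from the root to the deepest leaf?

[B [Q ( [B [Q < [B [Q ( [B [Q ( )]] )]] >]] )] [B [Q { }]]]

8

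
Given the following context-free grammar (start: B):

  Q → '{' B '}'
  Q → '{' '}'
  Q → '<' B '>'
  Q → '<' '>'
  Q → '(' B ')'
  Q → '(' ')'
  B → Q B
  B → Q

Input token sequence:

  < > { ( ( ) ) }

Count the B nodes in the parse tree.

[B [Q < >] [B [Q { [B [Q ( [B [Q ( )]] )]] }]]]

4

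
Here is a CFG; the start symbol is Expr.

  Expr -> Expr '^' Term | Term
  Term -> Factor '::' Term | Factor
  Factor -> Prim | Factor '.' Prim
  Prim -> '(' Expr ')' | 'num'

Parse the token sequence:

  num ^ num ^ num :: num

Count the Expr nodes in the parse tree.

3

[Expr [Expr [Expr [Term [Factor [Prim num]]]] ^ [Term [Factor [Prim num]]]] ^ [Term [Factor [Prim num]] :: [Term [Factor [Prim num]]]]]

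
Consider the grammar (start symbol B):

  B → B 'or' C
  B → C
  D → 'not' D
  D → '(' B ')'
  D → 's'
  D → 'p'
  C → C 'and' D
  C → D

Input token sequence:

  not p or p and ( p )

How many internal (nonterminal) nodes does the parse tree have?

[B [B [C [D not [D p]]]] or [C [C [D p]] and [D ( [B [C [D p]]] )]]]

12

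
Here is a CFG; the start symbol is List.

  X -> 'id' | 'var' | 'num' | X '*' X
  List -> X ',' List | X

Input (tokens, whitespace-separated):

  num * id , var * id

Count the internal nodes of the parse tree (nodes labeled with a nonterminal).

[List [X [X num] * [X id]] , [List [X [X var] * [X id]]]]

8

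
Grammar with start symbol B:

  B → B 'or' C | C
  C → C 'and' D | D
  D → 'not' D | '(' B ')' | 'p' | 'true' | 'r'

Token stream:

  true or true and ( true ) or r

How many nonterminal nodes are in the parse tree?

[B [B [B [C [D true]]] or [C [C [D true]] and [D ( [B [C [D true]]] )]]] or [C [D r]]]

14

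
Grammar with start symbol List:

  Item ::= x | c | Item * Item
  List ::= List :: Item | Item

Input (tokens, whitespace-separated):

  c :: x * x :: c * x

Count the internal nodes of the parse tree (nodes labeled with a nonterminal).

[List [List [List [Item c]] :: [Item [Item x] * [Item x]]] :: [Item [Item c] * [Item x]]]

10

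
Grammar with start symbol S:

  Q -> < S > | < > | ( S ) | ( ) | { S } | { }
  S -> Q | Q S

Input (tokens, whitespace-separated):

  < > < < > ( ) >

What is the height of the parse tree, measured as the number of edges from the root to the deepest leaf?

6

[S [Q < >] [S [Q < [S [Q < >] [S [Q ( )]]] >]]]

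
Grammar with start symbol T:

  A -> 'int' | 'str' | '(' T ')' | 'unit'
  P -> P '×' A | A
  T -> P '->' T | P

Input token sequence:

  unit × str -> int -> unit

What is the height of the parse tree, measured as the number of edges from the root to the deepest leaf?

[T [P [P [A unit]] × [A str]] -> [T [P [A int]] -> [T [P [A unit]]]]]

5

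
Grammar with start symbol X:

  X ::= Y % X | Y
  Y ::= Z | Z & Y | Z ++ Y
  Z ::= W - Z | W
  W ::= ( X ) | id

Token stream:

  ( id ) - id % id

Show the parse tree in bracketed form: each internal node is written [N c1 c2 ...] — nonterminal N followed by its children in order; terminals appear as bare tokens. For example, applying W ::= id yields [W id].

[X [Y [Z [W ( [X [Y [Z [W id]]]] )] - [Z [W id]]]] % [X [Y [Z [W id]]]]]

X
Y % X
Z % X
W - Z % X
( X ) - Z % X
( Y ) - Z % X
( Z ) - Z % X
( W ) - Z % X
( id ) - Z % X
( id ) - W % X
( id ) - id % X
( id ) - id % Y
( id ) - id % Z
( id ) - id % W
( id ) - id % id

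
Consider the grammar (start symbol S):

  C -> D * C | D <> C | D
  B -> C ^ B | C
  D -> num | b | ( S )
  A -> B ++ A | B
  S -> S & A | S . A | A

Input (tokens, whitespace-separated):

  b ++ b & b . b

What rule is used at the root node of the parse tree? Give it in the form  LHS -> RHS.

S -> S . A

[S [S [S [A [B [C [D b]]] ++ [A [B [C [D b]]]]]] & [A [B [C [D b]]]]] . [A [B [C [D b]]]]]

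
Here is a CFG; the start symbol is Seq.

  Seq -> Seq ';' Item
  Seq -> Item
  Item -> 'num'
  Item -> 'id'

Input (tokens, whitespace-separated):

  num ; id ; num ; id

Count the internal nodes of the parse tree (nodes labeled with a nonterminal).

[Seq [Seq [Seq [Seq [Item num]] ; [Item id]] ; [Item num]] ; [Item id]]

8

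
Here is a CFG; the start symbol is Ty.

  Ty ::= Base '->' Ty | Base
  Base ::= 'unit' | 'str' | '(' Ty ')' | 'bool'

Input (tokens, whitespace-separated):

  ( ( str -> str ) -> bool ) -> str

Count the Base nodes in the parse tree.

[Ty [Base ( [Ty [Base ( [Ty [Base str] -> [Ty [Base str]]] )] -> [Ty [Base bool]]] )] -> [Ty [Base str]]]

6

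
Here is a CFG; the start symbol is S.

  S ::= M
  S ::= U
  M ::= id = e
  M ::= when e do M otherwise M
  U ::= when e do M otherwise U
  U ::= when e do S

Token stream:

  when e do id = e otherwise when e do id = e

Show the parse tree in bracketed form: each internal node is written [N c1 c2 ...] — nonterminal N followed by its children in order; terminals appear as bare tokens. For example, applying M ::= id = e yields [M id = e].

[S [U when e do [M id = e] otherwise [U when e do [S [M id = e]]]]]

S
U
when e do M otherwise U
when e do id = e otherwise U
when e do id = e otherwise when e do S
when e do id = e otherwise when e do M
when e do id = e otherwise when e do id = e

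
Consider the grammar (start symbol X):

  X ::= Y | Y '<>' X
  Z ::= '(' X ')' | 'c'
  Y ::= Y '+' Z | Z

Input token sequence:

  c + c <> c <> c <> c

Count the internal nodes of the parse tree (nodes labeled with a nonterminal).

[X [Y [Y [Z c]] + [Z c]] <> [X [Y [Z c]] <> [X [Y [Z c]] <> [X [Y [Z c]]]]]]

14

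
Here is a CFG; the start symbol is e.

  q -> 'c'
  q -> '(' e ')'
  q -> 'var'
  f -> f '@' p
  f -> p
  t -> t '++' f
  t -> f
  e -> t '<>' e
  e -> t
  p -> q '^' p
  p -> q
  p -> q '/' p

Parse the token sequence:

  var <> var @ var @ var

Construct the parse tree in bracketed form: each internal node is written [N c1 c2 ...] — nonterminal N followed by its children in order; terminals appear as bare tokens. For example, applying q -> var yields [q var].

e
t <> e
f <> e
p <> e
q <> e
var <> e
var <> t
var <> f
var <> f @ p
var <> f @ p @ p
var <> p @ p @ p
var <> q @ p @ p
var <> var @ p @ p
var <> var @ q @ p
var <> var @ var @ p
var <> var @ var @ q
var <> var @ var @ var

[e [t [f [p [q var]]]] <> [e [t [f [f [f [p [q var]]] @ [p [q var]]] @ [p [q var]]]]]]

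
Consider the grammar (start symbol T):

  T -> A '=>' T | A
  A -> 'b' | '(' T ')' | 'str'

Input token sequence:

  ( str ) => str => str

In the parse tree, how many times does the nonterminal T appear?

4

[T [A ( [T [A str]] )] => [T [A str] => [T [A str]]]]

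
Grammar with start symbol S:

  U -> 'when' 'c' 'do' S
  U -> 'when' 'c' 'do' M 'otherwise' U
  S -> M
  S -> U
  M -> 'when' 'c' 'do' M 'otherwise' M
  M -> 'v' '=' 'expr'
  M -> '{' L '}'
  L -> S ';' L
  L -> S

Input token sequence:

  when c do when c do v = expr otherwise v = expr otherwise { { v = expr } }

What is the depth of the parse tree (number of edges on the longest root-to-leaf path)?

9

[S [M when c do [M when c do [M v = expr] otherwise [M v = expr]] otherwise [M { [L [S [M { [L [S [M v = expr]]] }]]] }]]]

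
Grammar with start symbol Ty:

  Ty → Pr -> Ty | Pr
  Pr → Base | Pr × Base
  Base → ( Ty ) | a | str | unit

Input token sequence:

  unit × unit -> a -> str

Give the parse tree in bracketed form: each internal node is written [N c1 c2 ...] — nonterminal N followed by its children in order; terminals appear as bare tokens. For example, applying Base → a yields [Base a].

[Ty [Pr [Pr [Base unit]] × [Base unit]] -> [Ty [Pr [Base a]] -> [Ty [Pr [Base str]]]]]

Ty
Pr -> Ty
Pr × Base -> Ty
Base × Base -> Ty
unit × Base -> Ty
unit × unit -> Ty
unit × unit -> Pr -> Ty
unit × unit -> Base -> Ty
unit × unit -> a -> Ty
unit × unit -> a -> Pr
unit × unit -> a -> Base
unit × unit -> a -> str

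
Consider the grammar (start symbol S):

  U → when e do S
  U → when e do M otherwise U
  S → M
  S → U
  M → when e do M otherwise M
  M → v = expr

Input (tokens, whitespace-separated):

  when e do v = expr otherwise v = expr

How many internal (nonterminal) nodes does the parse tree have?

4

[S [M when e do [M v = expr] otherwise [M v = expr]]]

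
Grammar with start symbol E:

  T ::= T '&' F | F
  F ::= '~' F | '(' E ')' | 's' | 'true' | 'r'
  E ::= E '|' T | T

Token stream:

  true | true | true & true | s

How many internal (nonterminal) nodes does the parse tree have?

[E [E [E [E [T [F true]]] | [T [F true]]] | [T [T [F true]] & [F true]]] | [T [F s]]]

14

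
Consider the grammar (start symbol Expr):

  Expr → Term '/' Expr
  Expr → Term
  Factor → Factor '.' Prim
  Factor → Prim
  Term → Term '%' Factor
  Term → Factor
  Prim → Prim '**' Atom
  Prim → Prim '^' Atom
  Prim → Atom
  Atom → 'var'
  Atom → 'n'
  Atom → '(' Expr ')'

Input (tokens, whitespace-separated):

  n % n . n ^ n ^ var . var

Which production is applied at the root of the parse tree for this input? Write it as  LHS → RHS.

[Expr [Term [Term [Factor [Prim [Atom n]]]] % [Factor [Factor [Factor [Prim [Atom n]]] . [Prim [Prim [Prim [Atom n]] ^ [Atom n]] ^ [Atom var]]] . [Prim [Atom var]]]]]

Expr → Term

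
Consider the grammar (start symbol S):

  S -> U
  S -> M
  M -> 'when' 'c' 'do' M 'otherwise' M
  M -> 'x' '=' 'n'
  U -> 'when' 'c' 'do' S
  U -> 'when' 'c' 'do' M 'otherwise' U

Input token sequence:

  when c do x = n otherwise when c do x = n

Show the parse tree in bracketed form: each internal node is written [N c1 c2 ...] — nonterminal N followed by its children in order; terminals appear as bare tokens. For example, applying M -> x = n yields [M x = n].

[S [U when c do [M x = n] otherwise [U when c do [S [M x = n]]]]]

S
U
when c do M otherwise U
when c do x = n otherwise U
when c do x = n otherwise when c do S
when c do x = n otherwise when c do M
when c do x = n otherwise when c do x = n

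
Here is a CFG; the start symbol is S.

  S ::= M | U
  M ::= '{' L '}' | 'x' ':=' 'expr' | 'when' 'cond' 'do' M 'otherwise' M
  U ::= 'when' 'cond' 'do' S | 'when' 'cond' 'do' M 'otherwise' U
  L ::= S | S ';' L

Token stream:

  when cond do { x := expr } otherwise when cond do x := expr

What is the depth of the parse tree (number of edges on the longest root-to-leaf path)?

[S [U when cond do [M { [L [S [M x := expr]]] }] otherwise [U when cond do [S [M x := expr]]]]]

6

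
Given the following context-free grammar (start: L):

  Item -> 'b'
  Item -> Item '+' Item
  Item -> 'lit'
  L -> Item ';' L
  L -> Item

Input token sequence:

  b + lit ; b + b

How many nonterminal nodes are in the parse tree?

8

[L [Item [Item b] + [Item lit]] ; [L [Item [Item b] + [Item b]]]]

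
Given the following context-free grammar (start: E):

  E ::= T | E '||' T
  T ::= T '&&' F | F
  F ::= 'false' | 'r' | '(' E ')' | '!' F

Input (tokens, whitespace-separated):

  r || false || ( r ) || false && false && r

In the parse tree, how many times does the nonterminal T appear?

7

[E [E [E [E [T [F r]]] || [T [F false]]] || [T [F ( [E [T [F r]]] )]]] || [T [T [T [F false]] && [F false]] && [F r]]]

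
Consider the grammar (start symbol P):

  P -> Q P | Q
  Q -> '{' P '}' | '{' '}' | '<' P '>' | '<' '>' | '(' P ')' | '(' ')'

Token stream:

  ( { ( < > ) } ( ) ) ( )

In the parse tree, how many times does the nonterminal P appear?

[P [Q ( [P [Q { [P [Q ( [P [Q < >]] )]] }] [P [Q ( )]]] )] [P [Q ( )]]]

6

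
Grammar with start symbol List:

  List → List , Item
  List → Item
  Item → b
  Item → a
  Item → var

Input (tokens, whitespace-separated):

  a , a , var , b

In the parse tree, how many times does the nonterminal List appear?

4

[List [List [List [List [Item a]] , [Item a]] , [Item var]] , [Item b]]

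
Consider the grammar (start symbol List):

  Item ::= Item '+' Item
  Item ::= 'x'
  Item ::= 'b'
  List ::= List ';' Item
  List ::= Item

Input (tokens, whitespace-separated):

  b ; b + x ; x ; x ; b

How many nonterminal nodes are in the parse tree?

[List [List [List [List [List [Item b]] ; [Item [Item b] + [Item x]]] ; [Item x]] ; [Item x]] ; [Item b]]

12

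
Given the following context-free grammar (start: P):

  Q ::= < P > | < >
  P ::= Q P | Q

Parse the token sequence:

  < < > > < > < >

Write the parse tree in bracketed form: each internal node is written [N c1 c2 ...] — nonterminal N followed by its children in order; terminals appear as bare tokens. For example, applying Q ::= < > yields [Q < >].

[P [Q < [P [Q < >]] >] [P [Q < >] [P [Q < >]]]]

P
Q P
< P > P
< Q > P
< < > > P
< < > > Q P
< < > > < > P
< < > > < > Q
< < > > < > < >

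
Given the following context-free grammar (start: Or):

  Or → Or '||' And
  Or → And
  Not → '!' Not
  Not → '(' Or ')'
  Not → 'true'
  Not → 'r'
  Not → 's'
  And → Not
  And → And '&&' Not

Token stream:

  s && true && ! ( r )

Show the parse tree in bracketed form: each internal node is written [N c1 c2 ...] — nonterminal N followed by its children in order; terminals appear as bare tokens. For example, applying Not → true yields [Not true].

Or
And
And && Not
And && Not && Not
Not && Not && Not
s && Not && Not
s && true && Not
s && true && ! Not
s && true && ! ( Or )
s && true && ! ( And )
s && true && ! ( Not )
s && true && ! ( r )

[Or [And [And [And [Not s]] && [Not true]] && [Not ! [Not ( [Or [And [Not r]]] )]]]]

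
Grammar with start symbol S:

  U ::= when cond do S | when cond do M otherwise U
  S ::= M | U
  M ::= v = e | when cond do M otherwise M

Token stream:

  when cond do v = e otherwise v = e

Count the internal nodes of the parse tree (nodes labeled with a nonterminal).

4

[S [M when cond do [M v = e] otherwise [M v = e]]]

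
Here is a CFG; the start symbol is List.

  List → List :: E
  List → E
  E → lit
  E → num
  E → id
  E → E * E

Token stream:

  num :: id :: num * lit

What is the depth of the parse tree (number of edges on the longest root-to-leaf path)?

4

[List [List [List [E num]] :: [E id]] :: [E [E num] * [E lit]]]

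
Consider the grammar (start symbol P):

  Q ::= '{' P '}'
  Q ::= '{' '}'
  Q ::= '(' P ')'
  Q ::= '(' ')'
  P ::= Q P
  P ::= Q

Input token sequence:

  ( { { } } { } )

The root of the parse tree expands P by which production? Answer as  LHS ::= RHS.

P ::= Q

[P [Q ( [P [Q { [P [Q { }]] }] [P [Q { }]]] )]]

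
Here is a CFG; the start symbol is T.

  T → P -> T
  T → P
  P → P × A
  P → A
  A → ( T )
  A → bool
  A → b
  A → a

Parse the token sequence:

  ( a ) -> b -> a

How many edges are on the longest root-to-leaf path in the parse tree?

6

[T [P [A ( [T [P [A a]]] )]] -> [T [P [A b]] -> [T [P [A a]]]]]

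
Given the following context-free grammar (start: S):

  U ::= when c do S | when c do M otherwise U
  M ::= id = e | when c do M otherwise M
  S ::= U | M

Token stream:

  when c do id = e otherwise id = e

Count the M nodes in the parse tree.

3

[S [M when c do [M id = e] otherwise [M id = e]]]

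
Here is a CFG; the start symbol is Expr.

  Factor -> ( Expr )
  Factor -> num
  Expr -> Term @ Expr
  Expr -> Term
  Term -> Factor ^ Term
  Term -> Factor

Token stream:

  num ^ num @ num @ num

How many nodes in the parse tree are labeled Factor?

[Expr [Term [Factor num] ^ [Term [Factor num]]] @ [Expr [Term [Factor num]] @ [Expr [Term [Factor num]]]]]

4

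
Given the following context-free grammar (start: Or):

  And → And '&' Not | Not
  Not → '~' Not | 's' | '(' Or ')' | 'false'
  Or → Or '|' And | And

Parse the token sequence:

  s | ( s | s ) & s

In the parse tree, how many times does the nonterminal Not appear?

5

[Or [Or [And [Not s]]] | [And [And [Not ( [Or [Or [And [Not s]]] | [And [Not s]]] )]] & [Not s]]]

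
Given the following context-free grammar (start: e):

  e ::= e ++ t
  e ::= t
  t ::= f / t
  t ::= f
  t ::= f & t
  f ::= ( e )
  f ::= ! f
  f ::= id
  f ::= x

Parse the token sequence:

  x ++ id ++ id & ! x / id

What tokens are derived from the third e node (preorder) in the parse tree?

[e [e [e [t [f x]]] ++ [t [f id]]] ++ [t [f id] & [t [f ! [f x]] / [t [f id]]]]]

x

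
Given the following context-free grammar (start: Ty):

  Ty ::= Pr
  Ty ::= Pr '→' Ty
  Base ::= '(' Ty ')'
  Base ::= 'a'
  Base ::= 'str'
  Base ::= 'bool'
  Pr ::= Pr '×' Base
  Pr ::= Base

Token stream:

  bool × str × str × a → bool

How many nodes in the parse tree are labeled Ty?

2

[Ty [Pr [Pr [Pr [Pr [Base bool]] × [Base str]] × [Base str]] × [Base a]] → [Ty [Pr [Base bool]]]]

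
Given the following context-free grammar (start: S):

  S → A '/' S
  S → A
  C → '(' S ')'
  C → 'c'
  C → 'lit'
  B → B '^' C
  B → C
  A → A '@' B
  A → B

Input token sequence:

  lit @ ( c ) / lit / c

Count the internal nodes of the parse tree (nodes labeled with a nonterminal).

[S [A [A [B [C lit]]] @ [B [C ( [S [A [B [C c]]]] )]]] / [S [A [B [C lit]]] / [S [A [B [C c]]]]]]

19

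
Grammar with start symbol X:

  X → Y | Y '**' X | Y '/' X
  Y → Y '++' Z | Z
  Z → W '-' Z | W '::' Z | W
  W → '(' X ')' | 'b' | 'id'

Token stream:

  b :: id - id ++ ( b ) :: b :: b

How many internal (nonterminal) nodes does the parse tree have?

[X [Y [Y [Z [W b] :: [Z [W id] - [Z [W id]]]]] ++ [Z [W ( [X [Y [Z [W b]]]] )] :: [Z [W b] :: [Z [W b]]]]]]

19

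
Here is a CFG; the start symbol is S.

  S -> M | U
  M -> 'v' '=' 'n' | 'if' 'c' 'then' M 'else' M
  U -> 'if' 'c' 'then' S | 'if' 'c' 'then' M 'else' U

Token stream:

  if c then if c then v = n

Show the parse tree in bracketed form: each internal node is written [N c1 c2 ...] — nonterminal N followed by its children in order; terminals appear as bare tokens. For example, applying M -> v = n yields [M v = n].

S
U
if c then S
if c then U
if c then if c then S
if c then if c then M
if c then if c then v = n

[S [U if c then [S [U if c then [S [M v = n]]]]]]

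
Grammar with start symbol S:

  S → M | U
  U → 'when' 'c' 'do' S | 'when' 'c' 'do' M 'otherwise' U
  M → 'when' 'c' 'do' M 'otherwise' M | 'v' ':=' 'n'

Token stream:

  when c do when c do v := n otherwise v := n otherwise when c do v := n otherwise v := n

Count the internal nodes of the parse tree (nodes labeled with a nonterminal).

[S [M when c do [M when c do [M v := n] otherwise [M v := n]] otherwise [M when c do [M v := n] otherwise [M v := n]]]]

8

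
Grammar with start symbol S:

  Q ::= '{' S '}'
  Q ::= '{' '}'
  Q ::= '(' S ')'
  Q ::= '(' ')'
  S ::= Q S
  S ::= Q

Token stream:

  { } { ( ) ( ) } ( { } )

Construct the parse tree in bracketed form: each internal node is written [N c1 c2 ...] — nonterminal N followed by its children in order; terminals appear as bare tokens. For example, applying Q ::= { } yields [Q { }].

[S [Q { }] [S [Q { [S [Q ( )] [S [Q ( )]]] }] [S [Q ( [S [Q { }]] )]]]]

S
Q S
{ } S
{ } Q S
{ } { S } S
{ } { Q S } S
{ } { ( ) S } S
{ } { ( ) Q } S
{ } { ( ) ( ) } S
{ } { ( ) ( ) } Q
{ } { ( ) ( ) } ( S )
{ } { ( ) ( ) } ( Q )
{ } { ( ) ( ) } ( { } )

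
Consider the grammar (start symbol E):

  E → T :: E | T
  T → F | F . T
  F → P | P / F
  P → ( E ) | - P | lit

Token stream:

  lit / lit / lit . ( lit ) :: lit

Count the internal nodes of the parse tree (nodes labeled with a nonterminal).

[E [T [F [P lit] / [F [P lit] / [F [P lit]]]] . [T [F [P ( [E [T [F [P lit]]]] )]]]] :: [E [T [F [P lit]]]]]

19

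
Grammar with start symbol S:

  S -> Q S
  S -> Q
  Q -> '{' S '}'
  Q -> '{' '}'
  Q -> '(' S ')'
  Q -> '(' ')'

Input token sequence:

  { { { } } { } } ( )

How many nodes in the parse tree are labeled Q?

[S [Q { [S [Q { [S [Q { }]] }] [S [Q { }]]] }] [S [Q ( )]]]

5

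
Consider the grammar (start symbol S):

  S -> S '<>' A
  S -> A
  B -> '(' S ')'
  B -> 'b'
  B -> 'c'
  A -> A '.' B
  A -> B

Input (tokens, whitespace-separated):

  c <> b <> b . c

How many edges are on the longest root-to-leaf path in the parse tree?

5

[S [S [S [A [B c]]] <> [A [B b]]] <> [A [A [B b]] . [B c]]]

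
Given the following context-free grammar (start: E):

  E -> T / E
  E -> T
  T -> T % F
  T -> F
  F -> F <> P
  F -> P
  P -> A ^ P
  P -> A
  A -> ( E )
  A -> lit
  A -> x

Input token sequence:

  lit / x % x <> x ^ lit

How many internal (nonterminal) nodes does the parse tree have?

[E [T [F [P [A lit]]]] / [E [T [T [F [P [A x]]]] % [F [F [P [A x]]] <> [P [A x] ^ [P [A lit]]]]]]]

19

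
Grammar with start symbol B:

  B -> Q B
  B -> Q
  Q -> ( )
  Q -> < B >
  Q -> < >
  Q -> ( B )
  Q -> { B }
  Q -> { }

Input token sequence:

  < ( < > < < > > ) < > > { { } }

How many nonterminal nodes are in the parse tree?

[B [Q < [B [Q ( [B [Q < >] [B [Q < [B [Q < >]] >]]] )] [B [Q < >]]] >] [B [Q { [B [Q { }]] }]]]

16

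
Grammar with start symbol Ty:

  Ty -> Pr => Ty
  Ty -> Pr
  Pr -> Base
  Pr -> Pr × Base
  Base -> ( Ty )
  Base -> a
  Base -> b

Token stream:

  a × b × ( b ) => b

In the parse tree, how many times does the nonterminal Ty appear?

[Ty [Pr [Pr [Pr [Base a]] × [Base b]] × [Base ( [Ty [Pr [Base b]]] )]] => [Ty [Pr [Base b]]]]

3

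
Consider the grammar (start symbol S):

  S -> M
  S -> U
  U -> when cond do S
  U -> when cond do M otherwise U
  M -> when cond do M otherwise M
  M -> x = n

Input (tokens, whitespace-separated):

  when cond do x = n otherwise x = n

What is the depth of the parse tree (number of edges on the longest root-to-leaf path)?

3

[S [M when cond do [M x = n] otherwise [M x = n]]]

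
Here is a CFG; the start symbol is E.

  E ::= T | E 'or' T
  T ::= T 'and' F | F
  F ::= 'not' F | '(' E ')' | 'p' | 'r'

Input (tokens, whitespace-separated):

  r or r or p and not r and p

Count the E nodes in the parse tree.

[E [E [E [T [F r]]] or [T [F r]]] or [T [T [T [F p]] and [F not [F r]]] and [F p]]]

3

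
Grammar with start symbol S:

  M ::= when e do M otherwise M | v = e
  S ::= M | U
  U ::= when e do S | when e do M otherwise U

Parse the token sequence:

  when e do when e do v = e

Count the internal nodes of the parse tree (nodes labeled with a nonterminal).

[S [U when e do [S [U when e do [S [M v = e]]]]]]

6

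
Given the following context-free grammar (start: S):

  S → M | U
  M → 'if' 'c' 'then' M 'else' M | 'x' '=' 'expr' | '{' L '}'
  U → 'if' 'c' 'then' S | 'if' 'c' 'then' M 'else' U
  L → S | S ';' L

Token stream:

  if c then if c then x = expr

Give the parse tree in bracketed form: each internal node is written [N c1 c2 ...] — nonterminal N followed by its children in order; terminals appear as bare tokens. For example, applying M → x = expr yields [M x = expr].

S
U
if c then S
if c then U
if c then if c then S
if c then if c then M
if c then if c then x = expr

[S [U if c then [S [U if c then [S [M x = expr]]]]]]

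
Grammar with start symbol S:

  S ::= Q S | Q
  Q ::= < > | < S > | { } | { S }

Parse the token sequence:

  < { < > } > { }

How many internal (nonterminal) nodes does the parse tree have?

[S [Q < [S [Q { [S [Q < >]] }]] >] [S [Q { }]]]

8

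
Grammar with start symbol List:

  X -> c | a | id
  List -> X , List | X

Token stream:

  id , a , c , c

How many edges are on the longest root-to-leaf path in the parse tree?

[List [X id] , [List [X a] , [List [X c] , [List [X c]]]]]

5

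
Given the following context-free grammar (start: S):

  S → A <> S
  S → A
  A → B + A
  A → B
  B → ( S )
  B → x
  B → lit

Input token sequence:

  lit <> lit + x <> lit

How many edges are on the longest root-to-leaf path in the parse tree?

[S [A [B lit]] <> [S [A [B lit] + [A [B x]]] <> [S [A [B lit]]]]]

5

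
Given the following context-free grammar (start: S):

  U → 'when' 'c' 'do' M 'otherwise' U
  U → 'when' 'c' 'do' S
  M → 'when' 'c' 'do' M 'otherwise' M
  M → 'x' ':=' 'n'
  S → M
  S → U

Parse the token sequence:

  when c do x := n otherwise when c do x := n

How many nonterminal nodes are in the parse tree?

[S [U when c do [M x := n] otherwise [U when c do [S [M x := n]]]]]

6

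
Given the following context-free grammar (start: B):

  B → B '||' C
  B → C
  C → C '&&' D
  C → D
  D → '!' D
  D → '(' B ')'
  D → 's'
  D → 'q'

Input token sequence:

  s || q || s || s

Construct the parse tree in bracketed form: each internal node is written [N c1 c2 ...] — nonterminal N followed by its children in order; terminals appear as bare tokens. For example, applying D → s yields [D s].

[B [B [B [B [C [D s]]] || [C [D q]]] || [C [D s]]] || [C [D s]]]

B
B || C
B || C || C
B || C || C || C
C || C || C || C
D || C || C || C
s || C || C || C
s || D || C || C
s || q || C || C
s || q || D || C
s || q || s || C
s || q || s || D
s || q || s || s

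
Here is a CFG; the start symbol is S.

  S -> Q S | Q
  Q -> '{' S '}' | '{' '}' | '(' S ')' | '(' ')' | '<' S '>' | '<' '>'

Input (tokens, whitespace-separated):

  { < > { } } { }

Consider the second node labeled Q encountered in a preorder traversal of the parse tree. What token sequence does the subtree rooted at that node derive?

< >

[S [Q { [S [Q < >] [S [Q { }]]] }] [S [Q { }]]]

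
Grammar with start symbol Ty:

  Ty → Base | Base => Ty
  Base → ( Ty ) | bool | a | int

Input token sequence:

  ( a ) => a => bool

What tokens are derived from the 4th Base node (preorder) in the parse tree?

[Ty [Base ( [Ty [Base a]] )] => [Ty [Base a] => [Ty [Base bool]]]]

bool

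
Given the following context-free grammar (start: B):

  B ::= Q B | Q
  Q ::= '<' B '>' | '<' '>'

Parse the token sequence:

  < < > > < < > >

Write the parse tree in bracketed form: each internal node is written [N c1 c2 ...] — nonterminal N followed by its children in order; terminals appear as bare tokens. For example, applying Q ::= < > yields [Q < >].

[B [Q < [B [Q < >]] >] [B [Q < [B [Q < >]] >]]]

B
Q B
< B > B
< Q > B
< < > > B
< < > > Q
< < > > < B >
< < > > < Q >
< < > > < < > >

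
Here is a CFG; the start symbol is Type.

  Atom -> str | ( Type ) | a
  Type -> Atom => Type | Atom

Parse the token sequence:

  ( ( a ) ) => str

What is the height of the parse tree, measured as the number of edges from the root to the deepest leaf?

6

[Type [Atom ( [Type [Atom ( [Type [Atom a]] )]] )] => [Type [Atom str]]]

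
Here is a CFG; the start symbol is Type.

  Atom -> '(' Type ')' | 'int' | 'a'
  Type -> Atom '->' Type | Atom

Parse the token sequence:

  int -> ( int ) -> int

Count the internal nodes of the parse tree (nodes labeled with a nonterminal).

[Type [Atom int] -> [Type [Atom ( [Type [Atom int]] )] -> [Type [Atom int]]]]

8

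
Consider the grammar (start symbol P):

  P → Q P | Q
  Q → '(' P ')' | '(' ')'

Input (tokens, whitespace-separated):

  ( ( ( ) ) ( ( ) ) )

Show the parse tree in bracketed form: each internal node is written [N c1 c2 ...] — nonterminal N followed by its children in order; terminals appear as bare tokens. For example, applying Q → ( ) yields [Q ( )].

P
Q
( P )
( Q P )
( ( P ) P )
( ( Q ) P )
( ( ( ) ) P )
( ( ( ) ) Q )
( ( ( ) ) ( P ) )
( ( ( ) ) ( Q ) )
( ( ( ) ) ( ( ) ) )

[P [Q ( [P [Q ( [P [Q ( )]] )] [P [Q ( [P [Q ( )]] )]]] )]]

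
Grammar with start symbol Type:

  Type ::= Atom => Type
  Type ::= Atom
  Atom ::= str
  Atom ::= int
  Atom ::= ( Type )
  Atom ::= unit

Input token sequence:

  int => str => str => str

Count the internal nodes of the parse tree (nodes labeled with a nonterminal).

[Type [Atom int] => [Type [Atom str] => [Type [Atom str] => [Type [Atom str]]]]]

8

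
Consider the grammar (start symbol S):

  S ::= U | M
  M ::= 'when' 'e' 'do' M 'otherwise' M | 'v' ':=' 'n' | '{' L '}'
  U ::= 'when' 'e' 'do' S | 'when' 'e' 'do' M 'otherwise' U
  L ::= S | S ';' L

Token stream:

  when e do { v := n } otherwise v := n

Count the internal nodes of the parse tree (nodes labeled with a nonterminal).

[S [M when e do [M { [L [S [M v := n]]] }] otherwise [M v := n]]]

7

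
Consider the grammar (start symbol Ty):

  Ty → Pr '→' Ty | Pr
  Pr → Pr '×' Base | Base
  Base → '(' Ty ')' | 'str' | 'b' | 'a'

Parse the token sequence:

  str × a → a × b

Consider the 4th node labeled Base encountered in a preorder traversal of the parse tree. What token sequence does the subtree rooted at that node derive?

b

[Ty [Pr [Pr [Base str]] × [Base a]] → [Ty [Pr [Pr [Base a]] × [Base b]]]]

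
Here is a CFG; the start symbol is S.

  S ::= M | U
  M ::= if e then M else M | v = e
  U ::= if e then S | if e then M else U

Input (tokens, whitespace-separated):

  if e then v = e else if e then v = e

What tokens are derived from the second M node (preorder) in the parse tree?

v = e

[S [U if e then [M v = e] else [U if e then [S [M v = e]]]]]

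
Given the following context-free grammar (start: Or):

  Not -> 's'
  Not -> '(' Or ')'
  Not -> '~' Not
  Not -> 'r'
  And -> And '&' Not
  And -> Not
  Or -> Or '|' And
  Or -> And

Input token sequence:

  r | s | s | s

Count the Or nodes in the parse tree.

4

[Or [Or [Or [Or [And [Not r]]] | [And [Not s]]] | [And [Not s]]] | [And [Not s]]]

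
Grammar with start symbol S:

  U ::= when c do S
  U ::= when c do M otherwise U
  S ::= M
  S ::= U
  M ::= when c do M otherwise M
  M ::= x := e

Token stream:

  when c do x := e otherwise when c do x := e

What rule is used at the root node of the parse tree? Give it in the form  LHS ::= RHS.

[S [U when c do [M x := e] otherwise [U when c do [S [M x := e]]]]]

S ::= U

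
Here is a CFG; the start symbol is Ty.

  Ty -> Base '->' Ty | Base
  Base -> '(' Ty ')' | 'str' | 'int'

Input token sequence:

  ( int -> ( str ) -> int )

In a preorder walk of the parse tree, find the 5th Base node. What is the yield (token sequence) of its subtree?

[Ty [Base ( [Ty [Base int] -> [Ty [Base ( [Ty [Base str]] )] -> [Ty [Base int]]]] )]]

int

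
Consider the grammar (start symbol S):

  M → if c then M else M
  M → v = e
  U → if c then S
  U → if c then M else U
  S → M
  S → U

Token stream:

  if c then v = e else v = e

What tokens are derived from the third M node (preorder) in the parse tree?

v = e

[S [M if c then [M v = e] else [M v = e]]]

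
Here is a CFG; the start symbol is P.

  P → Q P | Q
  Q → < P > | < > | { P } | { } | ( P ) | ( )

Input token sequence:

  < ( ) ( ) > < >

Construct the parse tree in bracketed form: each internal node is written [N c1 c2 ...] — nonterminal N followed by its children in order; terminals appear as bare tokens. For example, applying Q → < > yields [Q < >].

P
Q P
< P > P
< Q P > P
< ( ) P > P
< ( ) Q > P
< ( ) ( ) > P
< ( ) ( ) > Q
< ( ) ( ) > < >

[P [Q < [P [Q ( )] [P [Q ( )]]] >] [P [Q < >]]]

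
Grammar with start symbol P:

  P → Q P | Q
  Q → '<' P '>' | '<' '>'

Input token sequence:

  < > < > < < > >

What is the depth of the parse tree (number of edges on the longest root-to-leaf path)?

6

[P [Q < >] [P [Q < >] [P [Q < [P [Q < >]] >]]]]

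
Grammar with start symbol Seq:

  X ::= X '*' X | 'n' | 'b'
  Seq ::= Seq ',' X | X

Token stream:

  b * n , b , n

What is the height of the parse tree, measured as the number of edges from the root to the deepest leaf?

5

[Seq [Seq [Seq [X [X b] * [X n]]] , [X b]] , [X n]]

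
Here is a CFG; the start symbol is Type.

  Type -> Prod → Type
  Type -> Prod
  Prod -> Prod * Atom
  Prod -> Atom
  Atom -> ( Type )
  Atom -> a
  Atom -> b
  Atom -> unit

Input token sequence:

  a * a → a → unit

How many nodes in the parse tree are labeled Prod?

4

[Type [Prod [Prod [Atom a]] * [Atom a]] → [Type [Prod [Atom a]] → [Type [Prod [Atom unit]]]]]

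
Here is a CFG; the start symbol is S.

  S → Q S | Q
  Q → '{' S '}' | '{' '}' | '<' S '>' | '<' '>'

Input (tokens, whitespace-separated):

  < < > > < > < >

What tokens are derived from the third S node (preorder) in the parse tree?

[S [Q < [S [Q < >]] >] [S [Q < >] [S [Q < >]]]]

< > < >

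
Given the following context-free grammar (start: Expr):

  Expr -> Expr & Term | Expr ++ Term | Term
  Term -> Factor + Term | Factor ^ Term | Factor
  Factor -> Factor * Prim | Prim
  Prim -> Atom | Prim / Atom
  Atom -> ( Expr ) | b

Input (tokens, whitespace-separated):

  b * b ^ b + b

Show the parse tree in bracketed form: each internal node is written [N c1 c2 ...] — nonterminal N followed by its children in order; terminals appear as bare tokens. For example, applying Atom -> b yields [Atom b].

Expr
Term
Factor ^ Term
Factor * Prim ^ Term
Prim * Prim ^ Term
Atom * Prim ^ Term
b * Prim ^ Term
b * Atom ^ Term
b * b ^ Term
b * b ^ Factor + Term
b * b ^ Prim + Term
b * b ^ Atom + Term
b * b ^ b + Term
b * b ^ b + Factor
b * b ^ b + Prim
b * b ^ b + Atom
b * b ^ b + b

[Expr [Term [Factor [Factor [Prim [Atom b]]] * [Prim [Atom b]]] ^ [Term [Factor [Prim [Atom b]]] + [Term [Factor [Prim [Atom b]]]]]]]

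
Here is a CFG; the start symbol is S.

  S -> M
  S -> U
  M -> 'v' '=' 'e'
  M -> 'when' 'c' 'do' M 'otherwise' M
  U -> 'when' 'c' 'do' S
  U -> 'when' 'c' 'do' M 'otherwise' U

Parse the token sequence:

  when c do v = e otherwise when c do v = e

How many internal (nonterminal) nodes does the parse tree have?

[S [U when c do [M v = e] otherwise [U when c do [S [M v = e]]]]]

6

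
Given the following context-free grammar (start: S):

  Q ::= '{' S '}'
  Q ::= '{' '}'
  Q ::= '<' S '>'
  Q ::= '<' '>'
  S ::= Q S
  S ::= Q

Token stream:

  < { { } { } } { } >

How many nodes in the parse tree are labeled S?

[S [Q < [S [Q { [S [Q { }] [S [Q { }]]] }] [S [Q { }]]] >]]

5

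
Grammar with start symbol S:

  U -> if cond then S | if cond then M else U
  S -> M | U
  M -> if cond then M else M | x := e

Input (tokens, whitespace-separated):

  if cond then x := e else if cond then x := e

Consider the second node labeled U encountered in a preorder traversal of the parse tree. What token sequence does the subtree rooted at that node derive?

[S [U if cond then [M x := e] else [U if cond then [S [M x := e]]]]]

if cond then x := e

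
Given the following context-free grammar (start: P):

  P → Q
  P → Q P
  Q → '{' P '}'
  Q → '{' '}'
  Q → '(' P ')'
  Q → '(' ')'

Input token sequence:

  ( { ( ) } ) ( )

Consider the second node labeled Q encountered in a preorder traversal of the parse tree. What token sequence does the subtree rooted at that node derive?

{ ( ) }

[P [Q ( [P [Q { [P [Q ( )]] }]] )] [P [Q ( )]]]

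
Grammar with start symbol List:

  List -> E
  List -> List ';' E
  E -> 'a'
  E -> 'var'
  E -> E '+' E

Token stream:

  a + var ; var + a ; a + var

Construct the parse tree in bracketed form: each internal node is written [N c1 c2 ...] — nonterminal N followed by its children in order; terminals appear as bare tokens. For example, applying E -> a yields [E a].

[List [List [List [E [E a] + [E var]]] ; [E [E var] + [E a]]] ; [E [E a] + [E var]]]

List
List ; E
List ; E ; E
E ; E ; E
E + E ; E ; E
a + E ; E ; E
a + var ; E ; E
a + var ; E + E ; E
a + var ; var + E ; E
a + var ; var + a ; E
a + var ; var + a ; E + E
a + var ; var + a ; a + E
a + var ; var + a ; a + var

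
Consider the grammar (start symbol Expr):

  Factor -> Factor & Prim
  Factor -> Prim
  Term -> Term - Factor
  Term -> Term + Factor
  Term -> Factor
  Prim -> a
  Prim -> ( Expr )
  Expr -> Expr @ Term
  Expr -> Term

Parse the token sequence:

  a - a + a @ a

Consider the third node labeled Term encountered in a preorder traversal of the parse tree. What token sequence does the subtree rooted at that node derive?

[Expr [Expr [Term [Term [Term [Factor [Prim a]]] - [Factor [Prim a]]] + [Factor [Prim a]]]] @ [Term [Factor [Prim a]]]]

a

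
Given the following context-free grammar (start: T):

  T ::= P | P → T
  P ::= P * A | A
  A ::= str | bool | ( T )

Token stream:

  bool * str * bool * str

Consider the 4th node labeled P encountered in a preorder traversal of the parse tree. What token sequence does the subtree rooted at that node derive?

bool

[T [P [P [P [P [A bool]] * [A str]] * [A bool]] * [A str]]]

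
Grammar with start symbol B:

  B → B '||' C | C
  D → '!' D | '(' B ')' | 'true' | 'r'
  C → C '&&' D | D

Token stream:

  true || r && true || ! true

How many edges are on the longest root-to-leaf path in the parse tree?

5

[B [B [B [C [D true]]] || [C [C [D r]] && [D true]]] || [C [D ! [D true]]]]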